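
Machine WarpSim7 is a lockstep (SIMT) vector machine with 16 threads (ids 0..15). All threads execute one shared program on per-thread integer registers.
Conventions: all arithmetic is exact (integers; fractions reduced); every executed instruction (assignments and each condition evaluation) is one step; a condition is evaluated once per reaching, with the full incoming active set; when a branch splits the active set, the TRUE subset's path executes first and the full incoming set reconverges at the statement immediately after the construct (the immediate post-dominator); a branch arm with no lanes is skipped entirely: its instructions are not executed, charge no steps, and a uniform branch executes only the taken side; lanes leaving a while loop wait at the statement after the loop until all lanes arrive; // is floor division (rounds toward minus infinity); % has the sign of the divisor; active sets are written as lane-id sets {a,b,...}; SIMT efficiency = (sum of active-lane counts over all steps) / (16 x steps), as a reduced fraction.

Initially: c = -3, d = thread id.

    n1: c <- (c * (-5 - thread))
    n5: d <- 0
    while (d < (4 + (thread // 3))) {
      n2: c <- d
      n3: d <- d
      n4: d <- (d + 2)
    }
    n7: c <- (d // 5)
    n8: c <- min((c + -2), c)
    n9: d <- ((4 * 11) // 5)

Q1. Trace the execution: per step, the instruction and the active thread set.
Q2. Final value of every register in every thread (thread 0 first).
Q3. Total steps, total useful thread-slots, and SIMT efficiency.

step 0: c <- (c * (-5 - thread))     {0,1,2,3,4,5,6,7,8,9,10,11,12,13,14,15}
step 1: d <- 0                       {0,1,2,3,4,5,6,7,8,9,10,11,12,13,14,15}
step 2: eval (d < (4 + (thread // 3))) {0,1,2,3,4,5,6,7,8,9,10,11,12,13,14,15}
step 3: c <- d                       {0,1,2,3,4,5,6,7,8,9,10,11,12,13,14,15}
step 4: d <- d                       {0,1,2,3,4,5,6,7,8,9,10,11,12,13,14,15}
step 5: d <- (d + 2)                 {0,1,2,3,4,5,6,7,8,9,10,11,12,13,14,15}
step 6: eval (d < (4 + (thread // 3))) {0,1,2,3,4,5,6,7,8,9,10,11,12,13,14,15}
step 7: c <- d                       {0,1,2,3,4,5,6,7,8,9,10,11,12,13,14,15}
step 8: d <- d                       {0,1,2,3,4,5,6,7,8,9,10,11,12,13,14,15}
step 9: d <- (d + 2)                 {0,1,2,3,4,5,6,7,8,9,10,11,12,13,14,15}
step 10: eval (d < (4 + (thread // 3))) {0,1,2,3,4,5,6,7,8,9,10,11,12,13,14,15}
step 11: c <- d                       {3,4,5,6,7,8,9,10,11,12,13,14,15}
step 12: d <- d                       {3,4,5,6,7,8,9,10,11,12,13,14,15}
step 13: d <- (d + 2)                 {3,4,5,6,7,8,9,10,11,12,13,14,15}
step 14: eval (d < (4 + (thread // 3))) {3,4,5,6,7,8,9,10,11,12,13,14,15}
step 15: c <- d                       {9,10,11,12,13,14,15}
step 16: d <- d                       {9,10,11,12,13,14,15}
step 17: d <- (d + 2)                 {9,10,11,12,13,14,15}
step 18: eval (d < (4 + (thread // 3))) {9,10,11,12,13,14,15}
step 19: c <- d                       {15}
step 20: d <- d                       {15}
step 21: d <- (d + 2)                 {15}
step 22: eval (d < (4 + (thread // 3))) {15}
step 23: c <- (d // 5)                {0,1,2,3,4,5,6,7,8,9,10,11,12,13,14,15}
step 24: c <- min((c + -2), c)        {0,1,2,3,4,5,6,7,8,9,10,11,12,13,14,15}
step 25: d <- ((4 * 11) // 5)         {0,1,2,3,4,5,6,7,8,9,10,11,12,13,14,15}

Answer: 26 steps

c: -2,-2,-2,-1,-1,-1,-1,-1,-1,-1,-1,-1,-1,-1,-1,0
d: 8,8,8,8,8,8,8,8,8,8,8,8,8,8,8,8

steps = 26; useful = 308; efficiency = 308/416 = 77/104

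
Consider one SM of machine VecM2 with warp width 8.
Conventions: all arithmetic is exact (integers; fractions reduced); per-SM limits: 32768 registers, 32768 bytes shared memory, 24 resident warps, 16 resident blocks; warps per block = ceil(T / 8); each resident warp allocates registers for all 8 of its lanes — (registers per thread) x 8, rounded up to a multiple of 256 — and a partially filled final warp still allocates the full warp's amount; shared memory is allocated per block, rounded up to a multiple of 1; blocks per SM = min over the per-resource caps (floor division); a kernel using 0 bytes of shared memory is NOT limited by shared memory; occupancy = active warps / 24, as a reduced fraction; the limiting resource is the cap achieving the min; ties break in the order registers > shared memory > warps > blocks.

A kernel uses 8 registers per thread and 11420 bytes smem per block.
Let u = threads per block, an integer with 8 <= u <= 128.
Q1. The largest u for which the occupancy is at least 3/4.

Answer: u = 96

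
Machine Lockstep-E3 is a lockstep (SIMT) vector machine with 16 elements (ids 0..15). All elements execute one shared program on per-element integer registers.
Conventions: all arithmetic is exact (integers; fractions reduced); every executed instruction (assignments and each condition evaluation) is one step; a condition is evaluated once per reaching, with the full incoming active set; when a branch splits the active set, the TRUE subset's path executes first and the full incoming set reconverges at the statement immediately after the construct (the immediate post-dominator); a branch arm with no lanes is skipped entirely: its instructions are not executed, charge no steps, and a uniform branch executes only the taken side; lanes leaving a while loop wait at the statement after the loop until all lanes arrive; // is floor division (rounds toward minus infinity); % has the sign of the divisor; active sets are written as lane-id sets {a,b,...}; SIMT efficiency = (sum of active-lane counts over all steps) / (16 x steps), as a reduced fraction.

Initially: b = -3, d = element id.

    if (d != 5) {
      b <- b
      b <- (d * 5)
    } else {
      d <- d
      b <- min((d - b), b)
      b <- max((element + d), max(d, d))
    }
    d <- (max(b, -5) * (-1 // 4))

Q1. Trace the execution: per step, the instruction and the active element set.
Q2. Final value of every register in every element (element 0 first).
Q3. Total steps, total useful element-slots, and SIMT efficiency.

step 0: eval (d != 5)                {0,1,2,3,4,5,6,7,8,9,10,11,12,13,14,15}
step 1: b <- b                       {0,1,2,3,4,6,7,8,9,10,11,12,13,14,15}
step 2: b <- (d * 5)                 {0,1,2,3,4,6,7,8,9,10,11,12,13,14,15}
step 3: d <- d                       {5}
step 4: b <- min((d - b), b)         {5}
step 5: b <- max((element + d), max(d, d)) {5}
step 6: d <- (max(b, -5) * (-1 // 4)) {0,1,2,3,4,5,6,7,8,9,10,11,12,13,14,15}

Answer: 7 steps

b: 0,5,10,15,20,10,30,35,40,45,50,55,60,65,70,75
d: 0,-5,-10,-15,-20,-10,-30,-35,-40,-45,-50,-55,-60,-65,-70,-75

steps = 7; useful = 65; efficiency = 65/112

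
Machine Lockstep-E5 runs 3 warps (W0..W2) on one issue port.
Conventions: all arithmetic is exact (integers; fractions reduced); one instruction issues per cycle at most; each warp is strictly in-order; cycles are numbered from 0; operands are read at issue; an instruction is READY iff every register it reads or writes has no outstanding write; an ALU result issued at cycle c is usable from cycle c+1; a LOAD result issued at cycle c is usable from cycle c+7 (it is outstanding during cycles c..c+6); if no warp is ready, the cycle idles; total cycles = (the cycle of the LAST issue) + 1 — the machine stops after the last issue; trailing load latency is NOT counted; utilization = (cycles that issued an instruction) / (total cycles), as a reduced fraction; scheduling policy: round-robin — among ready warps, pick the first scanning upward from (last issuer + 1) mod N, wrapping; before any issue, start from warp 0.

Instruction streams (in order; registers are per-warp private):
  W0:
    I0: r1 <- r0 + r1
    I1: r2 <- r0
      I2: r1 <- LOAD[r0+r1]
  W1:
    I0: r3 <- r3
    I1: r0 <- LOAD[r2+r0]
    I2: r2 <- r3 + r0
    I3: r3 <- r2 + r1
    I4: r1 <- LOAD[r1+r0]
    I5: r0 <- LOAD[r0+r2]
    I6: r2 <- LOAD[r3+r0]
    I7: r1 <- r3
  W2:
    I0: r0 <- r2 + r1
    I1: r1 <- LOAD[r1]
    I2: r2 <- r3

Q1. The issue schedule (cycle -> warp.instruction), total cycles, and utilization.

cycle 0: W0.I0
cycle 1: W1.I0
cycle 2: W2.I0
cycle 3: W0.I1
cycle 4: W1.I1
cycle 5: W2.I1
cycle 6: W0.I2
cycle 7: W2.I2
cycle 8: idle
cycle 9: idle
cycle 10: idle
cycle 11: W1.I2
cycle 12: W1.I3
cycle 13: W1.I4
cycle 14: W1.I5
cycle 15: idle
cycle 16: idle
cycle 17: idle
cycle 18: idle
cycle 19: idle
cycle 20: idle
cycle 21: W1.I6
cycle 22: W1.I7

Answer: 23 cycles, utilization 14/23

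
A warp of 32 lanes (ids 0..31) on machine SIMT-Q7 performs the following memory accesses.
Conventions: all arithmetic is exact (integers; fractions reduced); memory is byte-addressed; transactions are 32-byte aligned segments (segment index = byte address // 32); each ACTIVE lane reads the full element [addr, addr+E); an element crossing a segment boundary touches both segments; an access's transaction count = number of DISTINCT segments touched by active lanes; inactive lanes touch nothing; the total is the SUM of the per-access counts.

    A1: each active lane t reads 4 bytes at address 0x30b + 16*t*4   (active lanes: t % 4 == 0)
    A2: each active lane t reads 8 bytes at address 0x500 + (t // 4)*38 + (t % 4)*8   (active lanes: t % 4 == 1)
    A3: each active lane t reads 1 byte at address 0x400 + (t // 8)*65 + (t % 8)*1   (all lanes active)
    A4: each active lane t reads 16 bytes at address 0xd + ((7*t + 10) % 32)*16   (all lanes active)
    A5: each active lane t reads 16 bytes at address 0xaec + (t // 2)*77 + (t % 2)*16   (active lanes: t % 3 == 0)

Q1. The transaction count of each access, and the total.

A1: 8 transactions
A2: 9 transactions
A3: 4 transactions
A4: 17 transactions
A5: 15 transactions

Answer: 8,9,4,17,15; total 53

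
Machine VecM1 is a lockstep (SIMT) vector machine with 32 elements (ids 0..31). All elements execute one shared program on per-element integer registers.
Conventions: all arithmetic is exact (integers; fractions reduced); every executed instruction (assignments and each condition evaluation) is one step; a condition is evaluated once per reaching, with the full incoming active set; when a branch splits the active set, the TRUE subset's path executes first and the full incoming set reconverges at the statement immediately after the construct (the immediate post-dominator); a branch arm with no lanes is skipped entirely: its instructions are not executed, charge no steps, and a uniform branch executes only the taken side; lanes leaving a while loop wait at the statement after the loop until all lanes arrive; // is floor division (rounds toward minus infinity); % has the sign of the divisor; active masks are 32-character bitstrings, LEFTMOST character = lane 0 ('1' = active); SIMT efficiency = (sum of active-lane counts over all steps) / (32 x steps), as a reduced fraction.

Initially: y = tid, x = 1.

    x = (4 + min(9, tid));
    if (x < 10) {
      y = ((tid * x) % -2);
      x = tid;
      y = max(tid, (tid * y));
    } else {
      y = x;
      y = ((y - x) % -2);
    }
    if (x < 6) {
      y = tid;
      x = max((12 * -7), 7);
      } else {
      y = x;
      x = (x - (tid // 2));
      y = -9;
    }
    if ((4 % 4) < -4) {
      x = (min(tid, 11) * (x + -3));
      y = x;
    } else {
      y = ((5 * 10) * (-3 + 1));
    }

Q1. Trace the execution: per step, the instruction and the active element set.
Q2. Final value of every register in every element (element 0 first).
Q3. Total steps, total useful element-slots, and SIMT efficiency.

step 0: x <- (4 + min(9, tid))       11111111111111111111111111111111
step 1: eval (x < 10)                11111111111111111111111111111111
step 2: y <- ((tid * x) % -2)        11111100000000000000000000000000
step 3: x <- tid                     11111100000000000000000000000000
step 4: y <- max(tid, (tid * y))     11111100000000000000000000000000
step 5: y <- x                       00000011111111111111111111111111
step 6: y <- ((y - x) % -2)          00000011111111111111111111111111
step 7: eval (x < 6)                 11111111111111111111111111111111
step 8: y <- tid                     11111100000000000000000000000000
step 9: x <- max((12 * -7), 7)       11111100000000000000000000000000
step 10: y <- x                       00000011111111111111111111111111
step 11: x <- (x - (tid // 2))        00000011111111111111111111111111
step 12: y <- -9                      00000011111111111111111111111111
step 13: eval ((4 % 4) < -4)          11111111111111111111111111111111
step 14: y <- ((5 * 10) * (-3 + 1))   11111111111111111111111111111111

Answer: 15 steps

y: -100,-100,-100,-100,-100,-100,-100,-100,-100,-100,-100,-100,-100,-100,-100,-100,-100,-100,-100,-100,-100,-100,-100,-100,-100,-100,-100,-100,-100,-100,-100,-100
x: 7,7,7,7,7,7,7,8,8,9,8,8,7,7,6,6,5,5,4,4,3,3,2,2,1,1,0,0,-1,-1,-2,-2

steps = 15; useful = 320; efficiency = 320/480 = 2/3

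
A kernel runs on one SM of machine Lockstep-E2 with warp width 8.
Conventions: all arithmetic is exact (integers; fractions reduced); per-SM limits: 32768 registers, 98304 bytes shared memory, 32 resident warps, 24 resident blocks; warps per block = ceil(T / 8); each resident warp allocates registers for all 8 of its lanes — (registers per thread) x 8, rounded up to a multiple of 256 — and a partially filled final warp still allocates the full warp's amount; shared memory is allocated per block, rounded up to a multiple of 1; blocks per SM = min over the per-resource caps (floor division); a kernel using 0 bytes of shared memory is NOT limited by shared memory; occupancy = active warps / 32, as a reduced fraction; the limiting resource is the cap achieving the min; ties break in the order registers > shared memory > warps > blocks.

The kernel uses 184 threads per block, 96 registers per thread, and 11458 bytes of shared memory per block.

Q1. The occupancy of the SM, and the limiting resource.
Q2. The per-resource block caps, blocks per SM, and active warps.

Answer: occupancy 23/32, limited by registers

registers: 1 block
shared memory: 8 blocks
warps: 1 block
blocks: 24 blocks

Answer: 1 block, 23 active warps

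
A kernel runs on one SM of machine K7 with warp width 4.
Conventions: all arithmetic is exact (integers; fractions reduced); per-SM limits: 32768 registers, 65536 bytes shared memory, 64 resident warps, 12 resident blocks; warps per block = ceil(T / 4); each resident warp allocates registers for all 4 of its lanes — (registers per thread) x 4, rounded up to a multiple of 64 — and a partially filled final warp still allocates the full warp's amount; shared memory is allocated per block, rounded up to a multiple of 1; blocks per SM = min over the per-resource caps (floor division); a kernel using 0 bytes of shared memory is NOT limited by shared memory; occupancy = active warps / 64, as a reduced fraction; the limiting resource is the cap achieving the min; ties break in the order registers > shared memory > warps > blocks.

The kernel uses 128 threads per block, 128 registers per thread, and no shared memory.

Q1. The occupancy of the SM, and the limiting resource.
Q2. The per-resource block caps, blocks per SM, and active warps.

Answer: occupancy 1, limited by registers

registers: 2 blocks
shared memory: no limit (kernel uses none)
warps: 2 blocks
blocks: 12 blocks

Answer: 2 blocks, 64 active warps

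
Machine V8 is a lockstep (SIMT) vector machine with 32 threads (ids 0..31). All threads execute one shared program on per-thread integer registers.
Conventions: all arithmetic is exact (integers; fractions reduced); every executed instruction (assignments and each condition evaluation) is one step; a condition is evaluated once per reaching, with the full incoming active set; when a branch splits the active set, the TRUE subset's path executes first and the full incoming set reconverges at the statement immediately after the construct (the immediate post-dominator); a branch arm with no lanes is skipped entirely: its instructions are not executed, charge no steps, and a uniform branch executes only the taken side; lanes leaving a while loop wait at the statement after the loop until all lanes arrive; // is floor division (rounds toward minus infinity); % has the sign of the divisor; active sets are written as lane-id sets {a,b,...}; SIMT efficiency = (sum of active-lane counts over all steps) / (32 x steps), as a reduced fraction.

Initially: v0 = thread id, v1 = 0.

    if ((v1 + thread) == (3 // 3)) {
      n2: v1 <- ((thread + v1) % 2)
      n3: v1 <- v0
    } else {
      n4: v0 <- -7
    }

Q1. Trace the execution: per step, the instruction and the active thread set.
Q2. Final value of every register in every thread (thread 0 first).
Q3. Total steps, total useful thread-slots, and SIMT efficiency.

step 0: eval ((v1 + thread) == (3 // 3)) {0,1,2,3,4,5,6,7,8,9,10,11,12,13,14,15,16,17,18,19,20,21,22,23,24,25,26,27,28,29,30,31}
step 1: v1 <- ((thread + v1) % 2)    {1}
step 2: v1 <- v0                     {1}
step 3: v0 <- -7                     {0,2,3,4,5,6,7,8,9,10,11,12,13,14,15,16,17,18,19,20,21,22,23,24,25,26,27,28,29,30,31}

Answer: 4 steps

v0: -7,1,-7,-7,-7,-7,-7,-7,-7,-7,-7,-7,-7,-7,-7,-7,-7,-7,-7,-7,-7,-7,-7,-7,-7,-7,-7,-7,-7,-7,-7,-7
v1: 0,1,0,0,0,0,0,0,0,0,0,0,0,0,0,0,0,0,0,0,0,0,0,0,0,0,0,0,0,0,0,0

steps = 4; useful = 65; efficiency = 65/128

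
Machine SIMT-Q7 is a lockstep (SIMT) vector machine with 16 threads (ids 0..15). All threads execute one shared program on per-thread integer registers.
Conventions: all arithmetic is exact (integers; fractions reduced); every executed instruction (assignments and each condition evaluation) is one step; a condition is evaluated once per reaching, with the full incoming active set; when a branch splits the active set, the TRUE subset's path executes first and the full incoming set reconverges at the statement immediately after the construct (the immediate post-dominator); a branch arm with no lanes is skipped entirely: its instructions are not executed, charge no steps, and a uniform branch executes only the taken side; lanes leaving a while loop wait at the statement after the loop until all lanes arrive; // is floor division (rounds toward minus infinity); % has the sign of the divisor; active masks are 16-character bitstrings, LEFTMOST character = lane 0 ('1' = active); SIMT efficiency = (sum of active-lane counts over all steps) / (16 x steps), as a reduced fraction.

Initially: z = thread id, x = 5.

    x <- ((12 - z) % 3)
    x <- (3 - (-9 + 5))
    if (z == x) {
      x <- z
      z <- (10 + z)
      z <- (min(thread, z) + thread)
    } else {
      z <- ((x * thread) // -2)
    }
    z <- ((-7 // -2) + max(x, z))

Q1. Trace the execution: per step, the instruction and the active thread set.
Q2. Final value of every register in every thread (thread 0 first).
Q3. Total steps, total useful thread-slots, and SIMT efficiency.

step 0: x <- ((12 - z) % 3)          1111111111111111
step 1: x <- (3 - (-9 + 5))          1111111111111111
step 2: eval (z == x)                1111111111111111
step 3: x <- z                       0000000100000000
step 4: z <- (10 + z)                0000000100000000
step 5: z <- (min(thread, z) + thread) 0000000100000000
step 6: z <- ((x * thread) // -2)    1111111011111111
step 7: z <- ((-7 // -2) + max(x, z)) 1111111111111111

Answer: 8 steps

z: 10,10,10,10,10,10,10,17,10,10,10,10,10,10,10,10
x: 7,7,7,7,7,7,7,7,7,7,7,7,7,7,7,7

steps = 8; useful = 82; efficiency = 82/128 = 41/64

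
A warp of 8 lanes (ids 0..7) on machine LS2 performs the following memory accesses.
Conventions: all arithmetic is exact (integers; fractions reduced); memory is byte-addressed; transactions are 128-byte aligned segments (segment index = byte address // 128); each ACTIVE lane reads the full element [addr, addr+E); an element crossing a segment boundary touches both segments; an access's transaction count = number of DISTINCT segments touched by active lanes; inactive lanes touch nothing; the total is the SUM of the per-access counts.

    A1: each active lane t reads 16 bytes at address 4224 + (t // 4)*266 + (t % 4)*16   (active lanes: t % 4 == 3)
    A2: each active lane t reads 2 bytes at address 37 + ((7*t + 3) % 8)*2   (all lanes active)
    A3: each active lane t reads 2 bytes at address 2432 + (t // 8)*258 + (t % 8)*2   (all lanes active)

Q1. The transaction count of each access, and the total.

A1: 2 transactions
A2: 1 transaction
A3: 1 transaction

Answer: 2,1,1; total 4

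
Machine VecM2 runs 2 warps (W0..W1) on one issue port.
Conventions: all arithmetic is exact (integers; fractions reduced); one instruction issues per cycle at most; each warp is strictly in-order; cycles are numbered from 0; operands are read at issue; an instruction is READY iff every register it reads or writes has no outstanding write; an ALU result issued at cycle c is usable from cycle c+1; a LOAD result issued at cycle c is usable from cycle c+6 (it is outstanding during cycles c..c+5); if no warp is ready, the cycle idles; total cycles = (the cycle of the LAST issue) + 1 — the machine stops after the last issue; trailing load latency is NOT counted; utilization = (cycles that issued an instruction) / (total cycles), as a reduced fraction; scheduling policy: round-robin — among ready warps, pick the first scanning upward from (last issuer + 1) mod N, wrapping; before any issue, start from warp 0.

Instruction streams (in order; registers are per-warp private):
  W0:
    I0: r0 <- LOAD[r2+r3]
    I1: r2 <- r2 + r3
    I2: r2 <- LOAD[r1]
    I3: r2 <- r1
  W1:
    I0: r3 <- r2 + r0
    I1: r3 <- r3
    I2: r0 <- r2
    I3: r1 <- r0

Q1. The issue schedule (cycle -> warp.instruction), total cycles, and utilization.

cycle 0: W0.I0
cycle 1: W1.I0
cycle 2: W0.I1
cycle 3: W1.I1
cycle 4: W0.I2
cycle 5: W1.I2
cycle 6: W1.I3
cycle 7: idle
cycle 8: idle
cycle 9: idle
cycle 10: W0.I3

Answer: 11 cycles, utilization 8/11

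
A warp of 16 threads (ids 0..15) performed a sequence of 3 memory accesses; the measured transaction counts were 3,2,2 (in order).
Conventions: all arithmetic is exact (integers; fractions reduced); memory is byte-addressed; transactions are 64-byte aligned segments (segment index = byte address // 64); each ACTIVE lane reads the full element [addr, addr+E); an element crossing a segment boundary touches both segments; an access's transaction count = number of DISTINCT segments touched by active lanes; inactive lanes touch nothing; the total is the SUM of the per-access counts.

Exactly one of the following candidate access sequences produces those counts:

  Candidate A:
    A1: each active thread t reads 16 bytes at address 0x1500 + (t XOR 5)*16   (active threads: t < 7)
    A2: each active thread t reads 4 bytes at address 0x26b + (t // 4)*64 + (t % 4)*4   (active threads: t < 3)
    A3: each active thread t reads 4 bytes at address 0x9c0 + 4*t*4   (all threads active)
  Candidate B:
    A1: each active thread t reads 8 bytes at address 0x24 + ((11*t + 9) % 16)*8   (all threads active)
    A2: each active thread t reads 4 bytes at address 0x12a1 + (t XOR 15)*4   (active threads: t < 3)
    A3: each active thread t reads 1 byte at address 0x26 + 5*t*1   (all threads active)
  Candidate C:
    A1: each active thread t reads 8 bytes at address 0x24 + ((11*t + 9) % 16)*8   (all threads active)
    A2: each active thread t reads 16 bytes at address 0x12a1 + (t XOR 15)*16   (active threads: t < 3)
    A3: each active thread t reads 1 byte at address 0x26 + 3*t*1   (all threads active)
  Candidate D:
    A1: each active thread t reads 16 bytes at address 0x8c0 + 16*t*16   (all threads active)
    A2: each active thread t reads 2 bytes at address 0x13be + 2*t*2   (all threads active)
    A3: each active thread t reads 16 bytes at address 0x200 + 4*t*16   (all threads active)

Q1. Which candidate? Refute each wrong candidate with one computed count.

A: A1 gives 2 transactions, not 3
B: A2 gives 1 transaction, not 2
D: A1 gives 16 transactions, not 3
C: all counts match (3,2,2)

Answer: C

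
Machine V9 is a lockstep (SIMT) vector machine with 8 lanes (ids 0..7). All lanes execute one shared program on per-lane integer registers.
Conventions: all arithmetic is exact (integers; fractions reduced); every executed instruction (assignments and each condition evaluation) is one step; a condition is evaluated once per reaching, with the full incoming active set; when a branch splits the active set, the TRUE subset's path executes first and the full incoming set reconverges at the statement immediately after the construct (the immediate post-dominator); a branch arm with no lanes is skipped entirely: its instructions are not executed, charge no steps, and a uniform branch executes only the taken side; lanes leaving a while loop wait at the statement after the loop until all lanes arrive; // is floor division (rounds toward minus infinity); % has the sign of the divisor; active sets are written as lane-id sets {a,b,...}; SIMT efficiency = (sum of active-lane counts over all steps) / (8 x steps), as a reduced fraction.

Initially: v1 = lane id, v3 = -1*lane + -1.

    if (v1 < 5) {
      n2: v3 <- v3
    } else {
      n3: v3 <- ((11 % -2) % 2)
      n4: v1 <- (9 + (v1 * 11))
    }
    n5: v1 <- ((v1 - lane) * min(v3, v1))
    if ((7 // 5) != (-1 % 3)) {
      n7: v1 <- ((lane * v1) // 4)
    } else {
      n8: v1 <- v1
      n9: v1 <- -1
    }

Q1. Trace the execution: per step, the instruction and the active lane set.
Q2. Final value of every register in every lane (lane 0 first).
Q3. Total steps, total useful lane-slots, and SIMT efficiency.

step 0: eval (v1 < 5)                {0,1,2,3,4,5,6,7}
step 1: v3 <- v3                     {0,1,2,3,4}
step 2: v3 <- ((11 % -2) % 2)        {5,6,7}
step 3: v1 <- (9 + (v1 * 11))        {5,6,7}
step 4: v1 <- ((v1 - lane) * min(v3, v1)) {0,1,2,3,4,5,6,7}
step 5: eval ((7 // 5) != (-1 % 3))  {0,1,2,3,4,5,6,7}
step 6: v1 <- ((lane * v1) // 4)     {0,1,2,3,4,5,6,7}

Answer: 7 steps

v1: 0,0,0,0,0,73,103,138
v3: -1,-2,-3,-4,-5,1,1,1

steps = 7; useful = 43; efficiency = 43/56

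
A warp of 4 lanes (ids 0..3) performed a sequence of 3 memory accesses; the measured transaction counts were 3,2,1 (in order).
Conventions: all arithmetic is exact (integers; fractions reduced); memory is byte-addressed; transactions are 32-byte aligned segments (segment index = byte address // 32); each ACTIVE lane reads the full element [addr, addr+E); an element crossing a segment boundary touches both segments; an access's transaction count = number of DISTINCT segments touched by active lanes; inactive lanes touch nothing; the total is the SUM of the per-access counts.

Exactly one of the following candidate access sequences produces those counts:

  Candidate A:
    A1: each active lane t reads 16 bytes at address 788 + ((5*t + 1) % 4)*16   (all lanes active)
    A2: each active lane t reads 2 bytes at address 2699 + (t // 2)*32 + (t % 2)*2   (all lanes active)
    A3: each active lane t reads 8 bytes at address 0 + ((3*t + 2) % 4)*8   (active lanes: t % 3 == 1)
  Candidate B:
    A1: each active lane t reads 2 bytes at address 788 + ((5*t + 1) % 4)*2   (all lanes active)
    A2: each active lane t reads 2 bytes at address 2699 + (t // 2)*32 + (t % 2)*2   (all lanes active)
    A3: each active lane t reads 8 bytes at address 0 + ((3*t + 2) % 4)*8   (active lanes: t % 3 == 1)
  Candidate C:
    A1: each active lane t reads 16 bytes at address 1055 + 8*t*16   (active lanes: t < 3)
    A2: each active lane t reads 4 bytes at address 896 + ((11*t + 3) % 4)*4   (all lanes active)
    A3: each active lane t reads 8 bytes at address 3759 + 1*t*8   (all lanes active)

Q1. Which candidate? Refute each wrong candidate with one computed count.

B: A1 gives 1 transaction, not 3
C: A1 gives 6 transactions, not 3
A: all counts match (3,2,1)

Answer: A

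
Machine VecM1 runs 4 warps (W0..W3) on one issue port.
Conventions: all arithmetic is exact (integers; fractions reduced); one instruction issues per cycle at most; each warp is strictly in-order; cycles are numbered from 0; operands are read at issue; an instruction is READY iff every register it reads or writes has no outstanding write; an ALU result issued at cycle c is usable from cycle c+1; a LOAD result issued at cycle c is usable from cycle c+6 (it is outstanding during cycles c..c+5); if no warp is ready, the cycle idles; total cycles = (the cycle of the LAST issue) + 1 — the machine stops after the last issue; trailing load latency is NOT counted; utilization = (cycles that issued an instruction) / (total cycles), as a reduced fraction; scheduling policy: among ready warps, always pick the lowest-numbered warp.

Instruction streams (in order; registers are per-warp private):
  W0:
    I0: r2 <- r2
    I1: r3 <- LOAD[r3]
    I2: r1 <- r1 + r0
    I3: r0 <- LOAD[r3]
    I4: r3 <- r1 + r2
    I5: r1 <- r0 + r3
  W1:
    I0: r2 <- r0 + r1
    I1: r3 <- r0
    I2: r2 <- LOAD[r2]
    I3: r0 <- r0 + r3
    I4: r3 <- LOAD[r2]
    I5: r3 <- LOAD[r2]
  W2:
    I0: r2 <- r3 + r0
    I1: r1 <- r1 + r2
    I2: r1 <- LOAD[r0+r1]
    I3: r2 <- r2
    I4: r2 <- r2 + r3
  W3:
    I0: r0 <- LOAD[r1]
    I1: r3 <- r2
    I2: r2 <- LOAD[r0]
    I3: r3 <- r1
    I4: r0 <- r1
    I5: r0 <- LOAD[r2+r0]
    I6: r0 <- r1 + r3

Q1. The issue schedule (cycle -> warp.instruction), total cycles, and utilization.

cycle 0: W0.I0
cycle 1: W0.I1
cycle 2: W0.I2
cycle 3: W1.I0
cycle 4: W1.I1
cycle 5: W1.I2
cycle 6: W1.I3
cycle 7: W0.I3
cycle 8: W0.I4
cycle 9: W2.I0
cycle 10: W2.I1
cycle 11: W1.I4
cycle 12: W2.I2
cycle 13: W0.I5
cycle 14: W2.I3
cycle 15: W2.I4
cycle 16: W3.I0
cycle 17: W1.I5
cycle 18: W3.I1
cycle 19: idle
cycle 20: idle
cycle 21: idle
cycle 22: W3.I2
cycle 23: W3.I3
cycle 24: W3.I4
cycle 25: idle
cycle 26: idle
cycle 27: idle
cycle 28: W3.I5
cycle 29: idle
cycle 30: idle
cycle 31: idle
cycle 32: idle
cycle 33: idle
cycle 34: W3.I6

Answer: 35 cycles, utilization 24/35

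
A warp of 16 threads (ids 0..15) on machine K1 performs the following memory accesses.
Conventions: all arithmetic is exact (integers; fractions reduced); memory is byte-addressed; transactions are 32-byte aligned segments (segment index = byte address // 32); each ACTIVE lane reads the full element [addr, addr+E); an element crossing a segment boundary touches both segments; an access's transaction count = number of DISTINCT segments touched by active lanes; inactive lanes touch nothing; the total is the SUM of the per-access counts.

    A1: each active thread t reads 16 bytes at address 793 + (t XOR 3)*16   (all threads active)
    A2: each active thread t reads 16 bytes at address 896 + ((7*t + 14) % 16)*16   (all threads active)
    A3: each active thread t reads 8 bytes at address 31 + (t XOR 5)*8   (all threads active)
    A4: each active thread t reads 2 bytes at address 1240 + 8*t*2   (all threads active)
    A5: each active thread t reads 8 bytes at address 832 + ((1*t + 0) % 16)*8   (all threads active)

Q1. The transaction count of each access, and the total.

A1: 9 transactions
A2: 8 transactions
A3: 5 transactions
A4: 9 transactions
A5: 4 transactions

Answer: 9,8,5,9,4; total 35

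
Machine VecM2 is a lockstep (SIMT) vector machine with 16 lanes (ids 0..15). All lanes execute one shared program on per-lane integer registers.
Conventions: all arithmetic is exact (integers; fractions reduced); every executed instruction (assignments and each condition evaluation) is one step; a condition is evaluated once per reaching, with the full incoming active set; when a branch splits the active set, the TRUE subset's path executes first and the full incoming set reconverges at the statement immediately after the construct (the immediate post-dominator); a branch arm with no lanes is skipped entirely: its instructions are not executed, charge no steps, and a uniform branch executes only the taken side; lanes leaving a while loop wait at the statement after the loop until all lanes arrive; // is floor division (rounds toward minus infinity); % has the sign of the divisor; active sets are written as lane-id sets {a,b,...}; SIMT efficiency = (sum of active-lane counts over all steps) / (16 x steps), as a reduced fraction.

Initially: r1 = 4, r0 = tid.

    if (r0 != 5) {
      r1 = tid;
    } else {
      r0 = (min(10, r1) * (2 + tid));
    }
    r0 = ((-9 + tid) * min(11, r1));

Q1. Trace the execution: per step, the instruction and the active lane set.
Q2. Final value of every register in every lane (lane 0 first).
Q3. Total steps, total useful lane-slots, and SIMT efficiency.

step 0: eval (r0 != 5)               {0,1,2,3,4,5,6,7,8,9,10,11,12,13,14,15}
step 1: r1 <- tid                    {0,1,2,3,4,6,7,8,9,10,11,12,13,14,15}
step 2: r0 <- (min(10, r1) * (2 + tid)) {5}
step 3: r0 <- ((-9 + tid) * min(11, r1)) {0,1,2,3,4,5,6,7,8,9,10,11,12,13,14,15}

Answer: 4 steps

r1: 0,1,2,3,4,4,6,7,8,9,10,11,12,13,14,15
r0: 0,-8,-14,-18,-20,-16,-18,-14,-8,0,10,22,33,44,55,66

steps = 4; useful = 48; efficiency = 48/64 = 3/4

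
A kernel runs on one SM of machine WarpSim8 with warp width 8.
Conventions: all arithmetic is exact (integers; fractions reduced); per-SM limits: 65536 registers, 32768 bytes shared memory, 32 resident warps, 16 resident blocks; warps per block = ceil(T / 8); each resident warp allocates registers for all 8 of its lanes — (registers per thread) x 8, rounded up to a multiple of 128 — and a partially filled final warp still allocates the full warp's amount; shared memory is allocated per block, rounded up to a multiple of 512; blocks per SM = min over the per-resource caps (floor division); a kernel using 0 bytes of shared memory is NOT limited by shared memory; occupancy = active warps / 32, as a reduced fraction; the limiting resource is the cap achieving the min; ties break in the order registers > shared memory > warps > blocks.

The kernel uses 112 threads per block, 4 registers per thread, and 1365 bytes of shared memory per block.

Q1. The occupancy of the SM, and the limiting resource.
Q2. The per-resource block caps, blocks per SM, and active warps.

Answer: occupancy 7/8, limited by warps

registers: 36 blocks
shared memory: 21 blocks
warps: 2 blocks
blocks: 16 blocks

Answer: 2 blocks, 28 active warps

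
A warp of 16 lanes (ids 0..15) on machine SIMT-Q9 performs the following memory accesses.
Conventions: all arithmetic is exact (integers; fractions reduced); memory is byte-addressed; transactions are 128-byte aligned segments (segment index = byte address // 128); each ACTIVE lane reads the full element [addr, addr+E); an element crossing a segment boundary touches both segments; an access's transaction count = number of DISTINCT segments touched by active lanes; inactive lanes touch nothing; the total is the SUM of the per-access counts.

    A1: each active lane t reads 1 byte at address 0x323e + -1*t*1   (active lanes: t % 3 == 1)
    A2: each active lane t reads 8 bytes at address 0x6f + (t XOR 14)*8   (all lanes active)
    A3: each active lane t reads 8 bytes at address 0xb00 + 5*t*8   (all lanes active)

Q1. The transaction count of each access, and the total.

A1: 1 transaction
A2: 2 transactions
A3: 5 transactions

Answer: 1,2,5; total 8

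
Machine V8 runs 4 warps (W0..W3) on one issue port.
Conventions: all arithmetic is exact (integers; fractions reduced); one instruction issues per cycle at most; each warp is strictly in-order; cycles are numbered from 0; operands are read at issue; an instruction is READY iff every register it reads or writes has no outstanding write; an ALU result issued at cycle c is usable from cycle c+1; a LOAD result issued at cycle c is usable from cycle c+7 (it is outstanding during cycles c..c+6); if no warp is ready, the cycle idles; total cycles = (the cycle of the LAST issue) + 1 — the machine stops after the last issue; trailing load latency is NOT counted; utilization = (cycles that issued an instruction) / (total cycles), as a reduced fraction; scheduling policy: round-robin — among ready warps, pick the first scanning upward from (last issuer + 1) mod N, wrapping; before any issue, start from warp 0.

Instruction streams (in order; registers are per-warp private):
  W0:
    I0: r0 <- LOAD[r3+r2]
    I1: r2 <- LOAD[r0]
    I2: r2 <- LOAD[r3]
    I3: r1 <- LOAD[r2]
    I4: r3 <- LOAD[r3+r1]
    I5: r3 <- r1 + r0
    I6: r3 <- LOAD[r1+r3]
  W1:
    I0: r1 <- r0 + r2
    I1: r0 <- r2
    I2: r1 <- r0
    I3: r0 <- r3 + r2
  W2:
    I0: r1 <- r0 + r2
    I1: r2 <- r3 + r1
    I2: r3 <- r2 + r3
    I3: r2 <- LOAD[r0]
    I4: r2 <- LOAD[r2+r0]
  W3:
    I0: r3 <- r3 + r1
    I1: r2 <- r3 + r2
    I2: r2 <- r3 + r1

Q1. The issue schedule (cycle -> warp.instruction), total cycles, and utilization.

cycle 0: W0.I0
cycle 1: W1.I0
cycle 2: W2.I0
cycle 3: W3.I0
cycle 4: W1.I1
cycle 5: W2.I1
cycle 6: W3.I1
cycle 7: W0.I1
cycle 8: W1.I2
cycle 9: W2.I2
cycle 10: W3.I2
cycle 11: W1.I3
cycle 12: W2.I3
cycle 13: idle
cycle 14: W0.I2
cycle 15: idle
cycle 16: idle
cycle 17: idle
cycle 18: idle
cycle 19: W2.I4
cycle 20: idle
cycle 21: W0.I3
cycle 22: idle
cycle 23: idle
cycle 24: idle
cycle 25: idle
cycle 26: idle
cycle 27: idle
cycle 28: W0.I4
cycle 29: idle
cycle 30: idle
cycle 31: idle
cycle 32: idle
cycle 33: idle
cycle 34: idle
cycle 35: W0.I5
cycle 36: W0.I6

Answer: 37 cycles, utilization 19/37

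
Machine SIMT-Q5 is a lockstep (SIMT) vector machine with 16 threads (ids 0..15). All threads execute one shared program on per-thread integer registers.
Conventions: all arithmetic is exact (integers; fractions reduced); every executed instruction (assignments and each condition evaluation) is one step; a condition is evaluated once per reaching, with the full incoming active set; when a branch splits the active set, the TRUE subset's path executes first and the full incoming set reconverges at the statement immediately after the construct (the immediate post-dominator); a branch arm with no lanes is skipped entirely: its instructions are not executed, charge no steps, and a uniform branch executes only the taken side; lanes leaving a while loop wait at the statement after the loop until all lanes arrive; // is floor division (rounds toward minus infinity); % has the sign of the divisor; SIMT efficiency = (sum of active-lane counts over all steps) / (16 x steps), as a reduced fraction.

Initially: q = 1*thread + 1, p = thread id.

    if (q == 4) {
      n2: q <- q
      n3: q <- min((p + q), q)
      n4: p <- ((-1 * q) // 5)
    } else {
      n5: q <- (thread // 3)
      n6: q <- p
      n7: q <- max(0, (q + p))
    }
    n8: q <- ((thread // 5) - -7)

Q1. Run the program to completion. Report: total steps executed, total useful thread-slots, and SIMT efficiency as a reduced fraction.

Answer: 8 steps, 80 useful, 5/8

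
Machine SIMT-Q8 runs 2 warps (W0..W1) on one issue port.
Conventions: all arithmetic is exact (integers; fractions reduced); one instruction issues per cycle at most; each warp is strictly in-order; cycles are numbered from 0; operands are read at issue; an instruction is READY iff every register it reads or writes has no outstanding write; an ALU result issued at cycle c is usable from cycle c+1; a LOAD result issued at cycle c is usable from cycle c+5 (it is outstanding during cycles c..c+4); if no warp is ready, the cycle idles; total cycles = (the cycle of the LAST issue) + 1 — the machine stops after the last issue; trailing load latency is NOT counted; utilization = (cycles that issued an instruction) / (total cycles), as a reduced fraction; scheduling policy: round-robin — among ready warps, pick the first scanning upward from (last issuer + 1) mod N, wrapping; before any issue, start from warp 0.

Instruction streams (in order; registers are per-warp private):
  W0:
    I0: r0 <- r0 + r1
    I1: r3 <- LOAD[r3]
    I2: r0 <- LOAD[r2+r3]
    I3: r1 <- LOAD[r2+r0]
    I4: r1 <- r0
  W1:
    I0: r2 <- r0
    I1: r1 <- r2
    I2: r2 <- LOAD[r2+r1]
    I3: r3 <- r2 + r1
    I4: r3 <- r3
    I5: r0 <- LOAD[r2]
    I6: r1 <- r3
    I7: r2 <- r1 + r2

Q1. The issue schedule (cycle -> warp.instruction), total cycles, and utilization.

cycle 0: W0.I0
cycle 1: W1.I0
cycle 2: W0.I1
cycle 3: W1.I1
cycle 4: W1.I2
cycle 5: idle
cycle 6: idle
cycle 7: W0.I2
cycle 8: idle
cycle 9: W1.I3
cycle 10: W1.I4
cycle 11: W1.I5
cycle 12: W0.I3
cycle 13: W1.I6
cycle 14: W1.I7
cycle 15: idle
cycle 16: idle
cycle 17: W0.I4

Answer: 18 cycles, utilization 13/18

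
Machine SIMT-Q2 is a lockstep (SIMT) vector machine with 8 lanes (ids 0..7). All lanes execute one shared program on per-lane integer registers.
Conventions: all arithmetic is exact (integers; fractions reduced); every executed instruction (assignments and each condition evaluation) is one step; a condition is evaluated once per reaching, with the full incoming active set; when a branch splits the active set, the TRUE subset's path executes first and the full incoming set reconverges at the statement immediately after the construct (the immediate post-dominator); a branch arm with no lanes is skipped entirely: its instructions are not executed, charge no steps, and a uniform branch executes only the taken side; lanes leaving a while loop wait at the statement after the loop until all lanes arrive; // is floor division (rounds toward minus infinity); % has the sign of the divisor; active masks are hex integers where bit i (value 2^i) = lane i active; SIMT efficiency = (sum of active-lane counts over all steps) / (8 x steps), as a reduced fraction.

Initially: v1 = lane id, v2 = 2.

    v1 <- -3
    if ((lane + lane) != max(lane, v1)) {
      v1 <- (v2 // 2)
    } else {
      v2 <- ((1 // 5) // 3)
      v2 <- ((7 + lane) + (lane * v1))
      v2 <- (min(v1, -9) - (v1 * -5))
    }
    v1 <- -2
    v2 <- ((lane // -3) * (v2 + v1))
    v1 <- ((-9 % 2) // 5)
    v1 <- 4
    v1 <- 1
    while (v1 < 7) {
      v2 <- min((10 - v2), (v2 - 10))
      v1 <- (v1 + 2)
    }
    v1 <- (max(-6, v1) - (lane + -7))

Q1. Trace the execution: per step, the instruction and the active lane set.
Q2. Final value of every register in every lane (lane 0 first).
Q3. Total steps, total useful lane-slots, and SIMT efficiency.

step 0: v1 <- -3                     0xff
step 1: eval ((lane + lane) != max(lane, v1)) 0xff
step 2: v1 <- (v2 // 2)              0xfe
step 3: v2 <- ((1 // 5) // 3)        0x01
step 4: v2 <- ((7 + lane) + (lane * v1)) 0x01
step 5: v2 <- (min(v1, -9) - (v1 * -5)) 0x01
step 6: v1 <- -2                     0xff
step 7: v2 <- ((lane // -3) * (v2 + v1)) 0xff
step 8: v1 <- ((-9 % 2) // 5)        0xff
step 9: v1 <- 4                      0xff
step 10: v1 <- 1                      0xff
step 11: eval (v1 < 7)                0xff
step 12: v2 <- min((10 - v2), (v2 - 10)) 0xff
step 13: v1 <- (v1 + 2)               0xff
step 14: eval (v1 < 7)                0xff
step 15: v2 <- min((10 - v2), (v2 - 10)) 0xff
step 16: v1 <- (v1 + 2)               0xff
step 17: eval (v1 < 7)                0xff
step 18: v2 <- min((10 - v2), (v2 - 10)) 0xff
step 19: v1 <- (v1 + 2)               0xff
step 20: eval (v1 < 7)                0xff
step 21: v1 <- (max(-6, v1) - (lane + -7)) 0xff

Answer: 22 steps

v1: 14,13,12,11,10,9,8,7
v2: -30,-30,-30,-30,-30,-30,-30,-30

steps = 22; useful = 154; efficiency = 154/176 = 7/8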